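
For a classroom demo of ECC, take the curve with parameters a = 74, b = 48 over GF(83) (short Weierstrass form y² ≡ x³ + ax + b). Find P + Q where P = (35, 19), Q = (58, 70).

(35, 19) + (58, 70). λ = (70 - 19)/(58 - 35) ≡ 51/23 mod 83. 23⁻¹ ≡ 65 (mod 83) since 23·65 = 1495 ≡ 1, so λ ≡ 78.
  x = λ² - 35 - 58 = 6084 - 93 ≡ 15; y = λ·(35 - 15) - 19 ≡ 47. → (15, 47)

(15, 47)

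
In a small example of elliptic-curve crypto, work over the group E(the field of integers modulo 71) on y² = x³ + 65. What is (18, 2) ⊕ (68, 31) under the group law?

(18, 2) + (68, 31). λ = (31 - 2)/(68 - 18) ≡ 29/50 mod 71. 50⁻¹ ≡ 27 (mod 71) since 50·27 = 1350 ≡ 1, so λ ≡ 2.
  x = λ² - 18 - 68 = 4 - 86 ≡ 60; y = λ·(18 - 60) - 2 ≡ 56. → (60, 56)

(60, 56)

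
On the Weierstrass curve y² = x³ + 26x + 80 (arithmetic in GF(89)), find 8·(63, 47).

O

Write G = (63, 47).
Double-and-add on 8 = (1000)₂. Start with G = (63, 47) for the leading 1-bit.
double: tangent at (63, 47): λ = (3·63² + 26)/(2·47) ≡ 7/5. 5⁻¹ ≡ 18 (mod 89), so λ ≡ 7·18 ≡ 37.
  x = λ² - 63 - 63 = 1369 - 126 ≡ 86; y = λ·(63 - 86) - 47 ≡ 81. → (86, 81)
double: tangent at (86, 81): λ = (3·86² + 26)/(2·81) ≡ 53/73. 73⁻¹ ≡ 50 (mod 89), so λ ≡ 53·50 ≡ 69.
  x = λ² - 86 - 86 = 4761 - 172 ≡ 50; y = λ·(86 - 50) - 81 ≡ 0. → (50, 0)
double: (50, 0) + (50, 0): same x and y₁ ≡ -y₂, so the sum is ∞.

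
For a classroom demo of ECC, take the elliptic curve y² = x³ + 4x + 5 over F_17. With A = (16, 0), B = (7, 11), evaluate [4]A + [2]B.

(12, 8)

First 4A:
Repeated addition: build up to 4A.
2A: (16, 0) + (16, 0): same x and y₁ ≡ -y₂, so the sum is O.
3A: O + (16, 0) = (16, 0) (identity).
4A: (16, 0) + (16, 0): same x and y₁ ≡ -y₂, so the sum is O.
4A = O.
Next 2B:
Repeated addition: build up to 2B.
2B: tangent at (7, 11): λ = (3·7² + 4)/(2·11) ≡ 15/5. 5⁻¹ ≡ 7 (mod 17) since 5·7 = 35 ≡ 1, so λ ≡ 15·7 ≡ 3.
  x = λ² - 7 - 7 = 9 - 14 ≡ 12; y = λ·(7 - 12) - 11 ≡ 8. → (12, 8)
2B = (12, 8).
Finally 4A + 2B:
O + (12, 8) = (12, 8) (identity).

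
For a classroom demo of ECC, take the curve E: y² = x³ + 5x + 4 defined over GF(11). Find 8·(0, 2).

Write G = (0, 2).
Repeated addition: build up to 8G.
2G: tangent at (0, 2): λ = (3·0² + 5)/(2·2) ≡ 5/4. 4⁻¹ ≡ 3 (mod 11), so λ ≡ 5·3 ≡ 4.
  x = λ² - 0 - 0 = 16 - 0 ≡ 5; y = λ·(0 - 5) - 2 ≡ 0. → (5, 0)
3G: (5, 0) + (0, 2). λ = (2 - 0)/(0 - 5) ≡ 2/6 mod 11. 6⁻¹ ≡ 2 (mod 11) since 6·2 = 12 ≡ 1, so λ ≡ 4.
  x = λ² - 5 - 0 = 16 - 5 ≡ 0; y = λ·(5 - 0) - 0 ≡ 9. → (0, 9)
4G: (0, 9) + (0, 2): same x and y₁ ≡ -y₂, so the sum is O.
5G: O + (0, 2) = (0, 2) (identity).
6G: tangent at (0, 2): λ = (3·0² + 5)/(2·2) ≡ 5/4. 4⁻¹ ≡ 3 (mod 11) since 4·3 = 12 ≡ 1, so λ ≡ 5·3 ≡ 4.
  x = λ² - 0 - 0 = 16 - 0 ≡ 5; y = λ·(0 - 5) - 2 ≡ 0. → (5, 0)
7G: (5, 0) + (0, 2). λ = (2 - 0)/(0 - 5) ≡ 2/6 mod 11. 6⁻¹ ≡ 2 (mod 11), so λ ≡ 4.
  x = λ² - 5 - 0 = 16 - 5 ≡ 0; y = λ·(5 - 0) - 0 ≡ 9. → (0, 9)
8G: (0, 9) + (0, 2): same x and y₁ ≡ -y₂, so the sum is O.

O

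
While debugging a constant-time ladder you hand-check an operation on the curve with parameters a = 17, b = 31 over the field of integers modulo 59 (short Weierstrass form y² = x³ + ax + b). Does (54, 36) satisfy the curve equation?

yes

y² = 36² ≡ 57; x³ + 17x + 31 = 158413 ≡ 57 (mod 59). 57 = 57.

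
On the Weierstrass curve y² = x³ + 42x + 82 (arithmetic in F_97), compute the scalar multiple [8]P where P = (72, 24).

(78, 66)

Repeated addition: build up to 8P.
2P: tangent at (72, 24): λ = (3·72² + 42)/(2·24) ≡ 74/48. 48⁻¹ ≡ 95 (mod 97), so λ ≡ 74·95 ≡ 46.
  x = λ² - 72 - 72 = 2116 - 144 ≡ 32; y = λ·(72 - 32) - 24 ≡ 70. → (32, 70)
3P: (32, 70) + (72, 24). λ = (24 - 70)/(72 - 32) ≡ 51/40 mod 97. 40⁻¹ ≡ 17 (mod 97) since 40·17 = 680 ≡ 1, so λ ≡ 91.
  x = λ² - 32 - 72 = 8281 - 104 ≡ 29; y = λ·(32 - 29) - 70 ≡ 9. → (29, 9)
4P: (29, 9) + (72, 24). λ = (24 - 9)/(72 - 29) ≡ 15/43 mod 97. 43⁻¹ ≡ 88 (mod 97), so λ ≡ 59.
  x = λ² - 29 - 72 = 3481 - 101 ≡ 82; y = λ·(29 - 82) - 9 ≡ 65. → (82, 65)
5P: (82, 65) + (72, 24). λ = (24 - 65)/(72 - 82) ≡ 56/87 mod 97. 87⁻¹ ≡ 29 (mod 97), so λ ≡ 72.
  x = λ² - 82 - 72 = 5184 - 154 ≡ 83; y = λ·(82 - 83) - 65 ≡ 57. → (83, 57)
6P: (83, 57) + (72, 24). λ = (24 - 57)/(72 - 83) ≡ 64/86 mod 97. 86⁻¹ ≡ 44 (mod 97) since 86·44 = 3784 ≡ 1, so λ ≡ 3.
  x = λ² - 83 - 72 = 9 - 155 ≡ 48; y = λ·(83 - 48) - 57 ≡ 48. → (48, 48)
7P: (48, 48) + (72, 24). λ = (24 - 48)/(72 - 48) ≡ 73/24 mod 97. 24⁻¹ ≡ 93 (mod 97) since 24·93 = 2232 ≡ 1, so λ ≡ 96.
  x = λ² - 48 - 72 = 9216 - 120 ≡ 75; y = λ·(48 - 75) - 48 ≡ 76. → (75, 76)
8P: (75, 76) + (72, 24). λ = (24 - 76)/(72 - 75) ≡ 45/94 mod 97. 94⁻¹ ≡ 32 (mod 97) since 94·32 = 3008 ≡ 1, so λ ≡ 82.
  x = λ² - 75 - 72 = 6724 - 147 ≡ 78; y = λ·(75 - 78) - 76 ≡ 66. → (78, 66)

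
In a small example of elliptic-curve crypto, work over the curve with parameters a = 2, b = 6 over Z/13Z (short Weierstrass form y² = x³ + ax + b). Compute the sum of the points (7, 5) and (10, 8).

(7, 5) + (10, 8). λ = (8 - 5)/(10 - 7) ≡ 3/3 mod 13. 3⁻¹ ≡ 9 (mod 13) since 3·9 = 27 ≡ 1, so λ ≡ 1.
  x = λ² - 7 - 10 = 1 - 17 ≡ 10; y = λ·(7 - 10) - 5 ≡ 5. → (10, 5)

(10, 5)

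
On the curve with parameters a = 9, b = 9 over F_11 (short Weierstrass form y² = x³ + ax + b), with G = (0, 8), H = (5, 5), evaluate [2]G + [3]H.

(0, 3)

First 2G:
Repeated addition: build up to 2G.
2G: tangent at (0, 8): λ = (3·0² + 9)/(2·8) ≡ 9/5. 5⁻¹ ≡ 9 (mod 11), so λ ≡ 9·9 ≡ 4.
  x = λ² - 0 - 0 = 16 - 0 ≡ 5; y = λ·(0 - 5) - 8 ≡ 5. → (5, 5)
2G = (5, 5).
Next 3H:
Repeated addition: build up to 3H.
2H: tangent at (5, 5): λ = (3·5² + 9)/(2·5) ≡ 7/10. 10⁻¹ ≡ 10 (mod 11), so λ ≡ 7·10 ≡ 4.
  x = λ² - 5 - 5 = 16 - 10 ≡ 6; y = λ·(5 - 6) - 5 ≡ 2. → (6, 2)
3H: (6, 2) + (5, 5). λ = (5 - 2)/(5 - 6) ≡ 3/10 mod 11. 10⁻¹ ≡ 10 (mod 11), so λ ≡ 8.
  x = λ² - 6 - 5 = 64 - 11 ≡ 9; y = λ·(6 - 9) - 2 ≡ 7. → (9, 7)
3H = (9, 7).
Finally 2G + 3H:
(5, 5) + (9, 7). λ = (7 - 5)/(9 - 5) ≡ 2/4 mod 11. 4⁻¹ ≡ 3 (mod 11), so λ ≡ 6.
  x = λ² - 5 - 9 = 36 - 14 ≡ 0; y = λ·(5 - 0) - 5 ≡ 3. → (0, 3)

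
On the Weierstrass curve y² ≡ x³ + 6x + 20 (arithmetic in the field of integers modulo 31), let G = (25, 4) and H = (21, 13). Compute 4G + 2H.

(23, 24)

First 4G:
Repeated addition: build up to 4G.
2G: tangent at (25, 4): λ = (3·25² + 6)/(2·4) ≡ 21/8. 8⁻¹ ≡ 4 (mod 31) since 8·4 = 32 ≡ 1, so λ ≡ 21·4 ≡ 22.
  x = λ² - 25 - 25 = 484 - 50 ≡ 0; y = λ·(25 - 0) - 4 ≡ 19. → (0, 19)
3G: (0, 19) + (25, 4). λ = (4 - 19)/(25 - 0) ≡ 16/25 mod 31. 25⁻¹ ≡ 5 (mod 31), so λ ≡ 18.
  x = λ² - 0 - 25 = 324 - 25 ≡ 20; y = λ·(0 - 20) - 19 ≡ 24. → (20, 24)
4G: (20, 24) + (25, 4). λ = (4 - 24)/(25 - 20) ≡ 11/5 mod 31. 5⁻¹ ≡ 25 (mod 31) since 5·25 = 125 ≡ 1, so λ ≡ 27.
  x = λ² - 20 - 25 = 729 - 45 ≡ 2; y = λ·(20 - 2) - 24 ≡ 28. → (2, 28)
4G = (2, 28).
Next 2H:
Repeated addition: build up to 2H.
2H: tangent at (21, 13): λ = (3·21² + 6)/(2·13) ≡ 27/26. 26⁻¹ ≡ 6 (mod 31) since 26·6 = 156 ≡ 1, so λ ≡ 27·6 ≡ 7.
  x = λ² - 21 - 21 = 49 - 42 ≡ 7; y = λ·(21 - 7) - 13 ≡ 23. → (7, 23)
2H = (7, 23).
Finally 4G + 2H:
(2, 28) + (7, 23). λ = (23 - 28)/(7 - 2) ≡ 26/5 mod 31. 5⁻¹ ≡ 25 (mod 31), so λ ≡ 30.
  x = λ² - 2 - 7 = 900 - 9 ≡ 23; y = λ·(2 - 23) - 28 ≡ 24. → (23, 24)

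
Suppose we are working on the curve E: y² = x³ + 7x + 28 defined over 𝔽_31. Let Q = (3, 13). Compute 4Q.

Double-and-add on 4 = (100)₂. Start with Q = (3, 13) for the leading 1-bit.
double: tangent at (3, 13): λ = (3·3² + 7)/(2·13) ≡ 3/26. 26⁻¹ ≡ 6 (mod 31), so λ ≡ 3·6 ≡ 18.
  x = λ² - 3 - 3 = 324 - 6 ≡ 8; y = λ·(3 - 8) - 13 ≡ 21. → (8, 21)
double: tangent at (8, 21): λ = (3·8² + 7)/(2·21) ≡ 13/11. 11⁻¹ ≡ 17 (mod 31) since 11·17 = 187 ≡ 1, so λ ≡ 13·17 ≡ 4.
  x = λ² - 8 - 8 = 16 - 16 ≡ 0; y = λ·(8 - 0) - 21 ≡ 11. → (0, 11)

(0, 11)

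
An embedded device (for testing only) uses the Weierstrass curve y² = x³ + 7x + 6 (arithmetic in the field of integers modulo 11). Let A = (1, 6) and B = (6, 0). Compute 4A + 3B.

First 4A:
Repeated addition: build up to 4A.
2A: tangent at (1, 6): λ = (3·1² + 7)/(2·6) ≡ 10/1. 1⁻¹ ≡ 1 (mod 11) since 1·1 = 1 ≡ 1, so λ ≡ 10·1 ≡ 10.
  x = λ² - 1 - 1 = 100 - 2 ≡ 10; y = λ·(1 - 10) - 6 ≡ 3. → (10, 3)
3A: (10, 3) + (1, 6). λ = (6 - 3)/(1 - 10) ≡ 3/2 mod 11. 2⁻¹ ≡ 6 (mod 11), so λ ≡ 7.
  x = λ² - 10 - 1 = 49 - 11 ≡ 5; y = λ·(10 - 5) - 3 ≡ 10. → (5, 10)
4A: (5, 10) + (1, 6). λ = (6 - 10)/(1 - 5) ≡ 7/7 mod 11. 7⁻¹ ≡ 8 (mod 11) since 7·8 = 56 ≡ 1, so λ ≡ 1.
  x = λ² - 5 - 1 = 1 - 6 ≡ 6; y = λ·(5 - 6) - 10 ≡ 0. → (6, 0)
4A = (6, 0).
Next 3B:
Repeated addition: build up to 3B.
2B: (6, 0) + (6, 0): same x and y₁ ≡ -y₂, so the sum is O.
3B: O + (6, 0) = (6, 0) (identity).
3B = (6, 0).
Finally 4A + 3B:
(6, 0) + (6, 0): same x and y₁ ≡ -y₂, so the sum is O.

O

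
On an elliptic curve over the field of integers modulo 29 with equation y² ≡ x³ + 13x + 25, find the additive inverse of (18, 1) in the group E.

(18, 28)

-(18, 1) = (18, -1 mod 29) = (18, 28).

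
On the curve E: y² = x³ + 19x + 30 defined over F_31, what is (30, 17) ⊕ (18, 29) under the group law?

(30, 17) + (18, 29). λ = (29 - 17)/(18 - 30) ≡ 12/19 mod 31. 19⁻¹ ≡ 18 (mod 31) since 19·18 = 342 ≡ 1, so λ ≡ 30.
  x = λ² - 30 - 18 = 900 - 48 ≡ 15; y = λ·(30 - 15) - 17 ≡ 30. → (15, 30)

(15, 30)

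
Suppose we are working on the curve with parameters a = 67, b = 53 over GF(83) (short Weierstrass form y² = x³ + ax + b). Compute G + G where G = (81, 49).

tangent at (81, 49): λ = (3·81² + 67)/(2·49) ≡ 79/15. 15⁻¹ ≡ 72 (mod 83), so λ ≡ 79·72 ≡ 44.
  x = λ² - 81 - 81 = 1936 - 162 ≡ 31; y = λ·(81 - 31) - 49 ≡ 76. → (31, 76)

(31, 76)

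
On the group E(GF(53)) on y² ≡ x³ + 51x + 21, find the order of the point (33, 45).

5

2P: tangent at (33, 45): λ = (3·33² + 51)/(2·45) ≡ 32/37. 37⁻¹ ≡ 43 (mod 53), so λ ≡ 32·43 ≡ 51.
  x = λ² - 33 - 33 = 2601 - 66 ≡ 44; y = λ·(33 - 44) - 45 ≡ 30. → (44, 30)
3P: (44, 30) + (33, 45). λ = (45 - 30)/(33 - 44) ≡ 15/42 mod 53. 42⁻¹ ≡ 24 (mod 53) since 42·24 = 1008 ≡ 1, so λ ≡ 42.
  x = λ² - 44 - 33 = 1764 - 77 ≡ 44; y = λ·(44 - 44) - 30 ≡ 23. → (44, 23)
4P: (44, 23) + (33, 45). λ = (45 - 23)/(33 - 44) ≡ 22/42 mod 53. 42⁻¹ ≡ 24 (mod 53), so λ ≡ 51.
  x = λ² - 44 - 33 = 2601 - 77 ≡ 33; y = λ·(44 - 33) - 23 ≡ 8. → (33, 8)
5P: (33, 8) + (33, 45): same x and y₁ ≡ -y₂, so the sum is 𝒪.
5P = 𝒪, so the order is 5.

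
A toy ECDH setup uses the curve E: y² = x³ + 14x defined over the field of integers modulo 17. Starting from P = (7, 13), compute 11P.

Double-and-add on 11 = (1011)₂. Start with P = (7, 13) for the leading 1-bit.
double: tangent at (7, 13): λ = (3·7² + 14)/(2·13) ≡ 8/9. 9⁻¹ ≡ 2 (mod 17) since 9·2 = 18 ≡ 1, so λ ≡ 8·2 ≡ 16.
  x = λ² - 7 - 7 = 256 - 14 ≡ 4; y = λ·(7 - 4) - 13 ≡ 1. → (4, 1)
double: tangent at (4, 1): λ = (3·4² + 14)/(2·1) ≡ 11/2. 2⁻¹ ≡ 9 (mod 17), so λ ≡ 11·9 ≡ 14.
  x = λ² - 4 - 4 = 196 - 8 ≡ 1; y = λ·(4 - 1) - 1 ≡ 7. → (1, 7)
add P: (1, 7) + (7, 13). λ = (13 - 7)/(7 - 1) ≡ 6/6 mod 17. 6⁻¹ ≡ 3 (mod 17), so λ ≡ 1.
  x = λ² - 1 - 7 = 1 - 8 ≡ 10; y = λ·(1 - 10) - 7 ≡ 1. → (10, 1)
double: tangent at (10, 1): λ = (3·10² + 14)/(2·1) ≡ 8/2. 2⁻¹ ≡ 9 (mod 17) since 2·9 = 18 ≡ 1, so λ ≡ 8·9 ≡ 4.
  x = λ² - 10 - 10 = 16 - 20 ≡ 13; y = λ·(10 - 13) - 1 ≡ 4. → (13, 4)
add P: (13, 4) + (7, 13). λ = (13 - 4)/(7 - 13) ≡ 9/11 mod 17. 11⁻¹ ≡ 14 (mod 17), so λ ≡ 7.
  x = λ² - 13 - 7 = 49 - 20 ≡ 12; y = λ·(13 - 12) - 4 ≡ 3. → (12, 3)

(12, 3)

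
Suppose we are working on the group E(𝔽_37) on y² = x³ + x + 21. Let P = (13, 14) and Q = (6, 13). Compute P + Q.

(13, 14) + (6, 13). λ = (13 - 14)/(6 - 13) ≡ 36/30 mod 37. 30⁻¹ ≡ 21 (mod 37) since 30·21 = 630 ≡ 1, so λ ≡ 16.
  x = λ² - 13 - 6 = 256 - 19 ≡ 15; y = λ·(13 - 15) - 14 ≡ 28. → (15, 28)

(15, 28)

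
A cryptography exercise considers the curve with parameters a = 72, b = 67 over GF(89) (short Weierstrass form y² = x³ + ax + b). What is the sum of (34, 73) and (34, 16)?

O

The two points share x = 34 and their y-coordinates satisfy 73 + 16 ≡ 0 (mod 89), so they are inverses. Their sum is the point at infinity.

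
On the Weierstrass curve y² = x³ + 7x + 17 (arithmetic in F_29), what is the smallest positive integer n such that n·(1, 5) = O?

12

2P: tangent at (1, 5): λ = (3·1² + 7)/(2·5) ≡ 10/10. 10⁻¹ ≡ 3 (mod 29) since 10·3 = 30 ≡ 1, so λ ≡ 10·3 ≡ 1.
  x = λ² - 1 - 1 = 1 - 2 ≡ 28; y = λ·(1 - 28) - 5 ≡ 26. → (28, 26)
3P: (28, 26) + (1, 5). λ = (5 - 26)/(1 - 28) ≡ 8/2 mod 29. 2⁻¹ ≡ 15 (mod 29) since 2·15 = 30 ≡ 1, so λ ≡ 4.
  x = λ² - 28 - 1 = 16 - 29 ≡ 16; y = λ·(28 - 16) - 26 ≡ 22. → (16, 22)
4P: (16, 22) + (1, 5). λ = (5 - 22)/(1 - 16) ≡ 12/14 mod 29. 14⁻¹ ≡ 27 (mod 29), so λ ≡ 5.
  x = λ² - 16 - 1 = 25 - 17 ≡ 8; y = λ·(16 - 8) - 22 ≡ 18. → (8, 18)
5P: (8, 18) + (1, 5). λ = (5 - 18)/(1 - 8) ≡ 16/22 mod 29. 22⁻¹ ≡ 4 (mod 29), so λ ≡ 6.
  x = λ² - 8 - 1 = 36 - 9 ≡ 27; y = λ·(8 - 27) - 18 ≡ 13. → (27, 13)
6P: (27, 13) + (1, 5). λ = (5 - 13)/(1 - 27) ≡ 21/3 mod 29. 3⁻¹ ≡ 10 (mod 29), so λ ≡ 7.
  x = λ² - 27 - 1 = 49 - 28 ≡ 21; y = λ·(27 - 21) - 13 ≡ 0. → (21, 0)
7P: (21, 0) + (1, 5). λ = (5 - 0)/(1 - 21) ≡ 5/9 mod 29. 9⁻¹ ≡ 13 (mod 29) since 9·13 = 117 ≡ 1, so λ ≡ 7.
  x = λ² - 21 - 1 = 49 - 22 ≡ 27; y = λ·(21 - 27) - 0 ≡ 16. → (27, 16)
8P: (27, 16) + (1, 5). λ = (5 - 16)/(1 - 27) ≡ 18/3 mod 29. 3⁻¹ ≡ 10 (mod 29) since 3·10 = 30 ≡ 1, so λ ≡ 6.
  x = λ² - 27 - 1 = 36 - 28 ≡ 8; y = λ·(27 - 8) - 16 ≡ 11. → (8, 11)
9P: (8, 11) + (1, 5). λ = (5 - 11)/(1 - 8) ≡ 23/22 mod 29. 22⁻¹ ≡ 4 (mod 29) since 22·4 = 88 ≡ 1, so λ ≡ 5.
  x = λ² - 8 - 1 = 25 - 9 ≡ 16; y = λ·(8 - 16) - 11 ≡ 7. → (16, 7)
10P: (16, 7) + (1, 5). λ = (5 - 7)/(1 - 16) ≡ 27/14 mod 29. 14⁻¹ ≡ 27 (mod 29), so λ ≡ 4.
  x = λ² - 16 - 1 = 16 - 17 ≡ 28; y = λ·(16 - 28) - 7 ≡ 3. → (28, 3)
11P: (28, 3) + (1, 5). λ = (5 - 3)/(1 - 28) ≡ 2/2 mod 29. 2⁻¹ ≡ 15 (mod 29) since 2·15 = 30 ≡ 1, so λ ≡ 1.
  x = λ² - 28 - 1 = 1 - 29 ≡ 1; y = λ·(28 - 1) - 3 ≡ 24. → (1, 24)
12P: (1, 24) + (1, 5): same x and y₁ ≡ -y₂, so the sum is O.
12P = O, so the order is 12.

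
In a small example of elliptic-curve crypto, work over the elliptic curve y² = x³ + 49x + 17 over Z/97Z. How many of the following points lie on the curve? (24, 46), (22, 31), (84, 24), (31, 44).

2

(24, 46): 46² ≡ 79, rhs ≡ 79 → on.
(22, 31): 31² ≡ 88, rhs ≡ 6 → off.
(84, 24): 24² ≡ 91, rhs ≡ 93 → off.
(31, 44): 44² ≡ 93, rhs ≡ 93 → on.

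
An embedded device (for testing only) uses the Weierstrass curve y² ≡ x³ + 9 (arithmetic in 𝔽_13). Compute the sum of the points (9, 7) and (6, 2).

(9, 7) + (6, 2). λ = (2 - 7)/(6 - 9) ≡ 8/10 mod 13. 10⁻¹ ≡ 4 (mod 13) since 10·4 = 40 ≡ 1, so λ ≡ 6.
  x = λ² - 9 - 6 = 36 - 15 ≡ 8; y = λ·(9 - 8) - 7 ≡ 12. → (8, 12)

(8, 12)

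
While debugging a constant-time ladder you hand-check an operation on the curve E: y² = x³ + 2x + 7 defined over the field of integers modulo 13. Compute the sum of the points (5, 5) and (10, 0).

(5, 5) + (10, 0). λ = (0 - 5)/(10 - 5) ≡ 8/5 mod 13. 5⁻¹ ≡ 8 (mod 13) since 5·8 = 40 ≡ 1, so λ ≡ 12.
  x = λ² - 5 - 10 = 144 - 15 ≡ 12; y = λ·(5 - 12) - 5 ≡ 2. → (12, 2)

(12, 2)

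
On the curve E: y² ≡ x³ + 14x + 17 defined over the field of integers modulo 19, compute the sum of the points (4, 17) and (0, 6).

(0, 13)

(4, 17) + (0, 6). λ = (6 - 17)/(0 - 4) ≡ 8/15 mod 19. 15⁻¹ ≡ 14 (mod 19), so λ ≡ 17.
  x = λ² - 4 - 0 = 289 - 4 ≡ 0; y = λ·(4 - 0) - 17 ≡ 13. → (0, 13)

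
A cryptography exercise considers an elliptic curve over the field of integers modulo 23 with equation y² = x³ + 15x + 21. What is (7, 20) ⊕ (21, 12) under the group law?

(8, 20)

(7, 20) + (21, 12). λ = (12 - 20)/(21 - 7) ≡ 15/14 mod 23. 14⁻¹ ≡ 5 (mod 23), so λ ≡ 6.
  x = λ² - 7 - 21 = 36 - 28 ≡ 8; y = λ·(7 - 8) - 20 ≡ 20. → (8, 20)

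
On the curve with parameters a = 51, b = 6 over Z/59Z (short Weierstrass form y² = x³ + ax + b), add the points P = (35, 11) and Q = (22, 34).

(35, 11) + (22, 34). λ = (34 - 11)/(22 - 35) ≡ 23/46 mod 59. 46⁻¹ ≡ 9 (mod 59) since 46·9 = 414 ≡ 1, so λ ≡ 30.
  x = λ² - 35 - 22 = 900 - 57 ≡ 17; y = λ·(35 - 17) - 11 ≡ 57. → (17, 57)

(17, 57)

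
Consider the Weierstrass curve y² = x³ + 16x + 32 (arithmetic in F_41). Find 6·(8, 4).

Write G = (8, 4).
Repeated addition: build up to 6G.
2G: tangent at (8, 4): λ = (3·8² + 16)/(2·4) ≡ 3/8. 8⁻¹ ≡ 36 (mod 41), so λ ≡ 3·36 ≡ 26.
  x = λ² - 8 - 8 = 676 - 16 ≡ 4; y = λ·(8 - 4) - 4 ≡ 18. → (4, 18)
3G: (4, 18) + (8, 4). λ = (4 - 18)/(8 - 4) ≡ 27/4 mod 41. 4⁻¹ ≡ 31 (mod 41), so λ ≡ 17.
  x = λ² - 4 - 8 = 289 - 12 ≡ 31; y = λ·(4 - 31) - 18 ≡ 15. → (31, 15)
4G: (31, 15) + (8, 4). λ = (4 - 15)/(8 - 31) ≡ 30/18 mod 41. 18⁻¹ ≡ 16 (mod 41), so λ ≡ 29.
  x = λ² - 31 - 8 = 841 - 39 ≡ 23; y = λ·(31 - 23) - 15 ≡ 12. → (23, 12)
5G: (23, 12) + (8, 4). λ = (4 - 12)/(8 - 23) ≡ 33/26 mod 41. 26⁻¹ ≡ 30 (mod 41) since 26·30 = 780 ≡ 1, so λ ≡ 6.
  x = λ² - 23 - 8 = 36 - 31 ≡ 5; y = λ·(23 - 5) - 12 ≡ 14. → (5, 14)
6G: (5, 14) + (8, 4). λ = (4 - 14)/(8 - 5) ≡ 31/3 mod 41. 3⁻¹ ≡ 14 (mod 41), so λ ≡ 24.
  x = λ² - 5 - 8 = 576 - 13 ≡ 30; y = λ·(5 - 30) - 14 ≡ 1. → (30, 1)

(30, 1)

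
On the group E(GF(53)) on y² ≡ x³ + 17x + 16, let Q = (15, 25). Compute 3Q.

Repeated addition: build up to 3Q.
2Q: tangent at (15, 25): λ = (3·15² + 17)/(2·25) ≡ 3/50. 50⁻¹ ≡ 35 (mod 53) since 50·35 = 1750 ≡ 1, so λ ≡ 3·35 ≡ 52.
  x = λ² - 15 - 15 = 2704 - 30 ≡ 24; y = λ·(15 - 24) - 25 ≡ 37. → (24, 37)
3Q: (24, 37) + (15, 25). λ = (25 - 37)/(15 - 24) ≡ 41/44 mod 53. 44⁻¹ ≡ 47 (mod 53) since 44·47 = 2068 ≡ 1, so λ ≡ 19.
  x = λ² - 24 - 15 = 361 - 39 ≡ 4; y = λ·(24 - 4) - 37 ≡ 25. → (4, 25)

(4, 25)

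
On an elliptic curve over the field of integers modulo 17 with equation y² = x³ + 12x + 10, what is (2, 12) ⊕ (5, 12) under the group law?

(10, 5)

(2, 12) + (5, 12). λ = (12 - 12)/(5 - 2) ≡ 0/3 mod 17. 3⁻¹ ≡ 6 (mod 17) since 3·6 = 18 ≡ 1, so λ ≡ 0.
  x = λ² - 2 - 5 = 0 - 7 ≡ 10; y = λ·(2 - 10) - 12 ≡ 5. → (10, 5)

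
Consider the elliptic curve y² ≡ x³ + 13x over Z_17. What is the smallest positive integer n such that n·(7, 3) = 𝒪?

4

2P: tangent at (7, 3): λ = (3·7² + 13)/(2·3) ≡ 7/6. 6⁻¹ ≡ 3 (mod 17), so λ ≡ 7·3 ≡ 4.
  x = λ² - 7 - 7 = 16 - 14 ≡ 2; y = λ·(7 - 2) - 3 ≡ 0. → (2, 0)
3P: (2, 0) + (7, 3). λ = (3 - 0)/(7 - 2) ≡ 3/5 mod 17. 5⁻¹ ≡ 7 (mod 17) since 5·7 = 35 ≡ 1, so λ ≡ 4.
  x = λ² - 2 - 7 = 16 - 9 ≡ 7; y = λ·(2 - 7) - 0 ≡ 14. → (7, 14)
4P: (7, 14) + (7, 3): same x and y₁ ≡ -y₂, so the sum is 𝒪.
4P = 𝒪, so the order is 4.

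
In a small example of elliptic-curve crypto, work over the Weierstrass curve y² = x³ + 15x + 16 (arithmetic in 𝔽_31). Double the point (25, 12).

tangent at (25, 12): λ = (3·25² + 15)/(2·12) ≡ 30/24. 24⁻¹ ≡ 22 (mod 31), so λ ≡ 30·22 ≡ 9.
  x = λ² - 25 - 25 = 81 - 50 ≡ 0; y = λ·(25 - 0) - 12 ≡ 27. → (0, 27)

(0, 27)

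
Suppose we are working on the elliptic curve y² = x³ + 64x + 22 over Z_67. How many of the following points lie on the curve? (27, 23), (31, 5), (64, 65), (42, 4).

(27, 23): 23² ≡ 60, rhs ≡ 60 → on.
(31, 5): 5² ≡ 25, rhs ≡ 39 → off.
(64, 65): 65² ≡ 4, rhs ≡ 4 → on.
(42, 4): 4² ≡ 16, rhs ≡ 16 → on.

3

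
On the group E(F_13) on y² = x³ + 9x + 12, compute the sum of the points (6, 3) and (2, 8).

(9, 4)

(6, 3) + (2, 8). λ = (8 - 3)/(2 - 6) ≡ 5/9 mod 13. 9⁻¹ ≡ 3 (mod 13), so λ ≡ 2.
  x = λ² - 6 - 2 = 4 - 8 ≡ 9; y = λ·(6 - 9) - 3 ≡ 4. → (9, 4)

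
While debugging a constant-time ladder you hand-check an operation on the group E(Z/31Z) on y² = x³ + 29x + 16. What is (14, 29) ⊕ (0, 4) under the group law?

(2, 19)

(14, 29) + (0, 4). λ = (4 - 29)/(0 - 14) ≡ 6/17 mod 31. 17⁻¹ ≡ 11 (mod 31) since 17·11 = 187 ≡ 1, so λ ≡ 4.
  x = λ² - 14 - 0 = 16 - 14 ≡ 2; y = λ·(14 - 2) - 29 ≡ 19. → (2, 19)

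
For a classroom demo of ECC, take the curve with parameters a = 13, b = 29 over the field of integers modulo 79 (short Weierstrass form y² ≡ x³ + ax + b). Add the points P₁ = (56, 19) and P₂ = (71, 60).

(16, 64)

(56, 19) + (71, 60). λ = (60 - 19)/(71 - 56) ≡ 41/15 mod 79. 15⁻¹ ≡ 58 (mod 79), so λ ≡ 8.
  x = λ² - 56 - 71 = 64 - 127 ≡ 16; y = λ·(56 - 16) - 19 ≡ 64. → (16, 64)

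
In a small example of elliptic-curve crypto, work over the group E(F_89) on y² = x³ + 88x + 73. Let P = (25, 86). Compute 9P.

Repeated addition: build up to 9P.
2P: tangent at (25, 86): λ = (3·25² + 88)/(2·86) ≡ 5/83. 83⁻¹ ≡ 74 (mod 89), so λ ≡ 5·74 ≡ 14.
  x = λ² - 25 - 25 = 196 - 50 ≡ 57; y = λ·(25 - 57) - 86 ≡ 0. → (57, 0)
3P: (57, 0) + (25, 86). λ = (86 - 0)/(25 - 57) ≡ 86/57 mod 89. 57⁻¹ ≡ 25 (mod 89) since 57·25 = 1425 ≡ 1, so λ ≡ 14.
  x = λ² - 57 - 25 = 196 - 82 ≡ 25; y = λ·(57 - 25) - 0 ≡ 3. → (25, 3)
4P: (25, 3) + (25, 86): same x and y₁ ≡ -y₂, so the sum is O.
5P: O + (25, 86) = (25, 86) (identity).
6P: tangent at (25, 86): λ = (3·25² + 88)/(2·86) ≡ 5/83. 83⁻¹ ≡ 74 (mod 89), so λ ≡ 5·74 ≡ 14.
  x = λ² - 25 - 25 = 196 - 50 ≡ 57; y = λ·(25 - 57) - 86 ≡ 0. → (57, 0)
7P: (57, 0) + (25, 86). λ = (86 - 0)/(25 - 57) ≡ 86/57 mod 89. 57⁻¹ ≡ 25 (mod 89), so λ ≡ 14.
  x = λ² - 57 - 25 = 196 - 82 ≡ 25; y = λ·(57 - 25) - 0 ≡ 3. → (25, 3)
8P: (25, 3) + (25, 86): same x and y₁ ≡ -y₂, so the sum is O.
9P: O + (25, 86) = (25, 86) (identity).

(25, 86)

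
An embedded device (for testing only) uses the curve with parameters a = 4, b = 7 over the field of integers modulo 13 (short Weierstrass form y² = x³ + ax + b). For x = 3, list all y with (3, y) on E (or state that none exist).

none

x³ + 4x + 7 = 46 ≡ 7 (mod 13).
7 is a non-residue mod 13; no y exists.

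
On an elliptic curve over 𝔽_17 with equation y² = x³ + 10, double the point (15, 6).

(5, 4)

tangent at (15, 6): λ = (3·15² + 0)/(2·6) ≡ 12/12. 12⁻¹ ≡ 10 (mod 17), so λ ≡ 12·10 ≡ 1.
  x = λ² - 15 - 15 = 1 - 30 ≡ 5; y = λ·(15 - 5) - 6 ≡ 4. → (5, 4)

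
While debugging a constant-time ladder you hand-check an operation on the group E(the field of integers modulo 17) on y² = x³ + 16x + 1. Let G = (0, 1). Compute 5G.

(1, 16)

Double-and-add on 5 = (101)₂. Start with G = (0, 1) for the leading 1-bit.
double: tangent at (0, 1): λ = (3·0² + 16)/(2·1) ≡ 16/2. 2⁻¹ ≡ 9 (mod 17) since 2·9 = 18 ≡ 1, so λ ≡ 16·9 ≡ 8.
  x = λ² - 0 - 0 = 64 - 0 ≡ 13; y = λ·(0 - 13) - 1 ≡ 14. → (13, 14)
double: tangent at (13, 14): λ = (3·13² + 16)/(2·14) ≡ 13/11. 11⁻¹ ≡ 14 (mod 17) since 11·14 = 154 ≡ 1, so λ ≡ 13·14 ≡ 12.
  x = λ² - 13 - 13 = 144 - 26 ≡ 16; y = λ·(13 - 16) - 14 ≡ 1. → (16, 1)
add G: (16, 1) + (0, 1). λ = (1 - 1)/(0 - 16) ≡ 0/1 mod 17. 1⁻¹ ≡ 1 (mod 17), so λ ≡ 0.
  x = λ² - 16 - 0 = 0 - 16 ≡ 1; y = λ·(16 - 1) - 1 ≡ 16. → (1, 16)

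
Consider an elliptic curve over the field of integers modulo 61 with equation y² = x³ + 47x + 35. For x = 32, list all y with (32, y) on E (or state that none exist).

x³ + 47x + 35 = 34307 ≡ 25 (mod 61).
Square roots of 25 mod 61: 5 and 56 (since 5² = 25 ≡ 25).

5, 56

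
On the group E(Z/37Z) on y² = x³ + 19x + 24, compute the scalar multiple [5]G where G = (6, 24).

Double-and-add on 5 = (101)₂. Start with G = (6, 24) for the leading 1-bit.
double: tangent at (6, 24): λ = (3·6² + 19)/(2·24) ≡ 16/11. 11⁻¹ ≡ 27 (mod 37), so λ ≡ 16·27 ≡ 25.
  x = λ² - 6 - 6 = 625 - 12 ≡ 21; y = λ·(6 - 21) - 24 ≡ 8. → (21, 8)
double: tangent at (21, 8): λ = (3·21² + 19)/(2·8) ≡ 10/16. 16⁻¹ ≡ 7 (mod 37) since 16·7 = 112 ≡ 1, so λ ≡ 10·7 ≡ 33.
  x = λ² - 21 - 21 = 1089 - 42 ≡ 11; y = λ·(21 - 11) - 8 ≡ 26. → (11, 26)
add G: (11, 26) + (6, 24). λ = (24 - 26)/(6 - 11) ≡ 35/32 mod 37. 32⁻¹ ≡ 22 (mod 37), so λ ≡ 30.
  x = λ² - 11 - 6 = 900 - 17 ≡ 32; y = λ·(11 - 32) - 26 ≡ 10. → (32, 10)

(32, 10)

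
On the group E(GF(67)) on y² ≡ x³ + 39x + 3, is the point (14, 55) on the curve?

y² = 55² ≡ 10; x³ + 39x + 3 = 3293 ≡ 10 (mod 67). 10 = 10.

yes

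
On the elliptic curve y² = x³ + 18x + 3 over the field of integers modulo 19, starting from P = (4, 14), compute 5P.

(9, 1)

Repeated addition: build up to 5P.
2P: tangent at (4, 14): λ = (3·4² + 18)/(2·14) ≡ 9/9. 9⁻¹ ≡ 17 (mod 19), so λ ≡ 9·17 ≡ 1.
  x = λ² - 4 - 4 = 1 - 8 ≡ 12; y = λ·(4 - 12) - 14 ≡ 16. → (12, 16)
3P: (12, 16) + (4, 14). λ = (14 - 16)/(4 - 12) ≡ 17/11 mod 19. 11⁻¹ ≡ 7 (mod 19) since 11·7 = 77 ≡ 1, so λ ≡ 5.
  x = λ² - 12 - 4 = 25 - 16 ≡ 9; y = λ·(12 - 9) - 16 ≡ 18. → (9, 18)
4P: (9, 18) + (4, 14). λ = (14 - 18)/(4 - 9) ≡ 15/14 mod 19. 14⁻¹ ≡ 15 (mod 19), so λ ≡ 16.
  x = λ² - 9 - 4 = 256 - 13 ≡ 15; y = λ·(9 - 15) - 18 ≡ 0. → (15, 0)
5P: (15, 0) + (4, 14). λ = (14 - 0)/(4 - 15) ≡ 14/8 mod 19. 8⁻¹ ≡ 12 (mod 19), so λ ≡ 16.
  x = λ² - 15 - 4 = 256 - 19 ≡ 9; y = λ·(15 - 9) - 0 ≡ 1. → (9, 1)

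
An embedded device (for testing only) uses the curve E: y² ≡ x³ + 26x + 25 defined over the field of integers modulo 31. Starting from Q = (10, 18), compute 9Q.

Double-and-add on 9 = (1001)₂. Start with Q = (10, 18) for the leading 1-bit.
double: tangent at (10, 18): λ = (3·10² + 26)/(2·18) ≡ 16/5. 5⁻¹ ≡ 25 (mod 31) since 5·25 = 125 ≡ 1, so λ ≡ 16·25 ≡ 28.
  x = λ² - 10 - 10 = 784 - 20 ≡ 20; y = λ·(10 - 20) - 18 ≡ 12. → (20, 12)
double: tangent at (20, 12): λ = (3·20² + 26)/(2·12) ≡ 17/24. 24⁻¹ ≡ 22 (mod 31) since 24·22 = 528 ≡ 1, so λ ≡ 17·22 ≡ 2.
  x = λ² - 20 - 20 = 4 - 40 ≡ 26; y = λ·(20 - 26) - 12 ≡ 7. → (26, 7)
double: tangent at (26, 7): λ = (3·26² + 26)/(2·7) ≡ 8/14. 14⁻¹ ≡ 20 (mod 31), so λ ≡ 8·20 ≡ 5.
  x = λ² - 26 - 26 = 25 - 52 ≡ 4; y = λ·(26 - 4) - 7 ≡ 10. → (4, 10)
add Q: (4, 10) + (10, 18). λ = (18 - 10)/(10 - 4) ≡ 8/6 mod 31. 6⁻¹ ≡ 26 (mod 31) since 6·26 = 156 ≡ 1, so λ ≡ 22.
  x = λ² - 4 - 10 = 484 - 14 ≡ 5; y = λ·(4 - 5) - 10 ≡ 30. → (5, 30)

(5, 30)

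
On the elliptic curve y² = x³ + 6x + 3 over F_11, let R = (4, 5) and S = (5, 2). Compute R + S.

(0, 5)

(4, 5) + (5, 2). λ = (2 - 5)/(5 - 4) ≡ 8/1 mod 11. 1⁻¹ ≡ 1 (mod 11), so λ ≡ 8.
  x = λ² - 4 - 5 = 64 - 9 ≡ 0; y = λ·(4 - 0) - 5 ≡ 5. → (0, 5)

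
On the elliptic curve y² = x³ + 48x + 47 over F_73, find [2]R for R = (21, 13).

tangent at (21, 13): λ = (3·21² + 48)/(2·13) ≡ 57/26. 26⁻¹ ≡ 59 (mod 73) since 26·59 = 1534 ≡ 1, so λ ≡ 57·59 ≡ 5.
  x = λ² - 21 - 21 = 25 - 42 ≡ 56; y = λ·(21 - 56) - 13 ≡ 31. → (56, 31)

(56, 31)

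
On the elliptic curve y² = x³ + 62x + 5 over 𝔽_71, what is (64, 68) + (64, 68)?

tangent at (64, 68): λ = (3·64² + 62)/(2·68) ≡ 67/65. 65⁻¹ ≡ 59 (mod 71) since 65·59 = 3835 ≡ 1, so λ ≡ 67·59 ≡ 48.
  x = λ² - 64 - 64 = 2304 - 128 ≡ 46; y = λ·(64 - 46) - 68 ≡ 15. → (46, 15)

(46, 15)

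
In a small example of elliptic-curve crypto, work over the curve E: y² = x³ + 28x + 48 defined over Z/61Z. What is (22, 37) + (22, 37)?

(51, 54)

tangent at (22, 37): λ = (3·22² + 28)/(2·37) ≡ 16/13. 13⁻¹ ≡ 47 (mod 61), so λ ≡ 16·47 ≡ 20.
  x = λ² - 22 - 22 = 400 - 44 ≡ 51; y = λ·(22 - 51) - 37 ≡ 54. → (51, 54)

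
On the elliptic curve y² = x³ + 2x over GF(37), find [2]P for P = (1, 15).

tangent at (1, 15): λ = (3·1² + 2)/(2·15) ≡ 5/30. 30⁻¹ ≡ 21 (mod 37), so λ ≡ 5·21 ≡ 31.
  x = λ² - 1 - 1 = 961 - 2 ≡ 34; y = λ·(1 - 34) - 15 ≡ 35. → (34, 35)

(34, 35)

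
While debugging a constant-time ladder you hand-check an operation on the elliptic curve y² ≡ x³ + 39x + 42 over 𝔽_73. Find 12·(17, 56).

(57, 40)

Write Q = (17, 56).
Repeated addition: build up to 12Q.
2Q: tangent at (17, 56): λ = (3·17² + 39)/(2·56) ≡ 30/39. 39⁻¹ ≡ 15 (mod 73) since 39·15 = 585 ≡ 1, so λ ≡ 30·15 ≡ 12.
  x = λ² - 17 - 17 = 144 - 34 ≡ 37; y = λ·(17 - 37) - 56 ≡ 69. → (37, 69)
3Q: (37, 69) + (17, 56). λ = (56 - 69)/(17 - 37) ≡ 60/53 mod 73. 53⁻¹ ≡ 62 (mod 73) since 53·62 = 3286 ≡ 1, so λ ≡ 70.
  x = λ² - 37 - 17 = 4900 - 54 ≡ 28; y = λ·(37 - 28) - 69 ≡ 50. → (28, 50)
4Q: (28, 50) + (17, 56). λ = (56 - 50)/(17 - 28) ≡ 6/62 mod 73. 62⁻¹ ≡ 53 (mod 73), so λ ≡ 26.
  x = λ² - 28 - 17 = 676 - 45 ≡ 47; y = λ·(28 - 47) - 50 ≡ 40. → (47, 40)
5Q: (47, 40) + (17, 56). λ = (56 - 40)/(17 - 47) ≡ 16/43 mod 73. 43⁻¹ ≡ 17 (mod 73), so λ ≡ 53.
  x = λ² - 47 - 17 = 2809 - 64 ≡ 44; y = λ·(47 - 44) - 40 ≡ 46. → (44, 46)
6Q: (44, 46) + (17, 56). λ = (56 - 46)/(17 - 44) ≡ 10/46 mod 73. 46⁻¹ ≡ 27 (mod 73), so λ ≡ 51.
  x = λ² - 44 - 17 = 2601 - 61 ≡ 58; y = λ·(44 - 58) - 46 ≡ 43. → (58, 43)
7Q: (58, 43) + (17, 56). λ = (56 - 43)/(17 - 58) ≡ 13/32 mod 73. 32⁻¹ ≡ 16 (mod 73), so λ ≡ 62.
  x = λ² - 58 - 17 = 3844 - 75 ≡ 46; y = λ·(58 - 46) - 43 ≡ 44. → (46, 44)
8Q: (46, 44) + (17, 56). λ = (56 - 44)/(17 - 46) ≡ 12/44 mod 73. 44⁻¹ ≡ 5 (mod 73), so λ ≡ 60.
  x = λ² - 46 - 17 = 3600 - 63 ≡ 33; y = λ·(46 - 33) - 44 ≡ 6. → (33, 6)
9Q: (33, 6) + (17, 56). λ = (56 - 6)/(17 - 33) ≡ 50/57 mod 73. 57⁻¹ ≡ 41 (mod 73) since 57·41 = 2337 ≡ 1, so λ ≡ 6.
  x = λ² - 33 - 17 = 36 - 50 ≡ 59; y = λ·(33 - 59) - 6 ≡ 57. → (59, 57)
10Q: (59, 57) + (17, 56). λ = (56 - 57)/(17 - 59) ≡ 72/31 mod 73. 31⁻¹ ≡ 33 (mod 73), so λ ≡ 40.
  x = λ² - 59 - 17 = 1600 - 76 ≡ 64; y = λ·(59 - 64) - 57 ≡ 35. → (64, 35)
11Q: (64, 35) + (17, 56). λ = (56 - 35)/(17 - 64) ≡ 21/26 mod 73. 26⁻¹ ≡ 59 (mod 73) since 26·59 = 1534 ≡ 1, so λ ≡ 71.
  x = λ² - 64 - 17 = 5041 - 81 ≡ 69; y = λ·(64 - 69) - 35 ≡ 48. → (69, 48)
12Q: (69, 48) + (17, 56). λ = (56 - 48)/(17 - 69) ≡ 8/21 mod 73. 21⁻¹ ≡ 7 (mod 73) since 21·7 = 147 ≡ 1, so λ ≡ 56.
  x = λ² - 69 - 17 = 3136 - 86 ≡ 57; y = λ·(69 - 57) - 48 ≡ 40. → (57, 40)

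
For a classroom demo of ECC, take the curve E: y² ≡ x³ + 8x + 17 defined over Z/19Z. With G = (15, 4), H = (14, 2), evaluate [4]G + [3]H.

(14, 17)

First 4G:
Repeated addition: build up to 4G.
2G: tangent at (15, 4): λ = (3·15² + 8)/(2·4) ≡ 18/8. 8⁻¹ ≡ 12 (mod 19), so λ ≡ 18·12 ≡ 7.
  x = λ² - 15 - 15 = 49 - 30 ≡ 0; y = λ·(15 - 0) - 4 ≡ 6. → (0, 6)
3G: (0, 6) + (15, 4). λ = (4 - 6)/(15 - 0) ≡ 17/15 mod 19. 15⁻¹ ≡ 14 (mod 19), so λ ≡ 10.
  x = λ² - 0 - 15 = 100 - 15 ≡ 9; y = λ·(0 - 9) - 6 ≡ 18. → (9, 18)
4G: (9, 18) + (15, 4). λ = (4 - 18)/(15 - 9) ≡ 5/6 mod 19. 6⁻¹ ≡ 16 (mod 19) since 6·16 = 96 ≡ 1, so λ ≡ 4.
  x = λ² - 9 - 15 = 16 - 24 ≡ 11; y = λ·(9 - 11) - 18 ≡ 12. → (11, 12)
4G = (11, 12).
Next 3H:
Repeated addition: build up to 3H.
2H: tangent at (14, 2): λ = (3·14² + 8)/(2·2) ≡ 7/4. 4⁻¹ ≡ 5 (mod 19), so λ ≡ 7·5 ≡ 16.
  x = λ² - 14 - 14 = 256 - 28 ≡ 0; y = λ·(14 - 0) - 2 ≡ 13. → (0, 13)
3H: (0, 13) + (14, 2). λ = (2 - 13)/(14 - 0) ≡ 8/14 mod 19. 14⁻¹ ≡ 15 (mod 19) since 14·15 = 210 ≡ 1, so λ ≡ 6.
  x = λ² - 0 - 14 = 36 - 14 ≡ 3; y = λ·(0 - 3) - 13 ≡ 7. → (3, 7)
3H = (3, 7).
Finally 4G + 3H:
(11, 12) + (3, 7). λ = (7 - 12)/(3 - 11) ≡ 14/11 mod 19. 11⁻¹ ≡ 7 (mod 19), so λ ≡ 3.
  x = λ² - 11 - 3 = 9 - 14 ≡ 14; y = λ·(11 - 14) - 12 ≡ 17. → (14, 17)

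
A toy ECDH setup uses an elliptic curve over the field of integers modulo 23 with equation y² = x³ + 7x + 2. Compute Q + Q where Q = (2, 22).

tangent at (2, 22): λ = (3·2² + 7)/(2·22) ≡ 19/21. 21⁻¹ ≡ 11 (mod 23), so λ ≡ 19·11 ≡ 2.
  x = λ² - 2 - 2 = 4 - 4 ≡ 0; y = λ·(2 - 0) - 22 ≡ 5. → (0, 5)

(0, 5)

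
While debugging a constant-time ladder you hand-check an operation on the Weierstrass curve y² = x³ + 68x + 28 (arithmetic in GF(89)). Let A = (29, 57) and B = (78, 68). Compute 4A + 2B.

First 4A:
Double-and-add on 4 = (100)₂. Start with A = (29, 57) for the leading 1-bit.
double: tangent at (29, 57): λ = (3·29² + 68)/(2·57) ≡ 10/25. 25⁻¹ ≡ 57 (mod 89) since 25·57 = 1425 ≡ 1, so λ ≡ 10·57 ≡ 36.
  x = λ² - 29 - 29 = 1296 - 58 ≡ 81; y = λ·(29 - 81) - 57 ≡ 29. → (81, 29)
double: tangent at (81, 29): λ = (3·81² + 68)/(2·29) ≡ 82/58. 58⁻¹ ≡ 66 (mod 89) since 58·66 = 3828 ≡ 1, so λ ≡ 82·66 ≡ 72.
  x = λ² - 81 - 81 = 5184 - 162 ≡ 38; y = λ·(81 - 38) - 29 ≡ 41. → (38, 41)
4A = (38, 41).
Next 2B:
Repeated addition: build up to 2B.
2B: tangent at (78, 68): λ = (3·78² + 68)/(2·68) ≡ 75/47. 47⁻¹ ≡ 36 (mod 89), so λ ≡ 75·36 ≡ 30.
  x = λ² - 78 - 78 = 900 - 156 ≡ 32; y = λ·(78 - 32) - 68 ≡ 66. → (32, 66)
2B = (32, 66).
Finally 4A + 2B:
(38, 41) + (32, 66). λ = (66 - 41)/(32 - 38) ≡ 25/83 mod 89. 83⁻¹ ≡ 74 (mod 89) since 83·74 = 6142 ≡ 1, so λ ≡ 70.
  x = λ² - 38 - 32 = 4900 - 70 ≡ 24; y = λ·(38 - 24) - 41 ≡ 49. → (24, 49)

(24, 49)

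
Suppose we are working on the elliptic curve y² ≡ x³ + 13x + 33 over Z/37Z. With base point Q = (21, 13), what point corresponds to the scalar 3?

(2, 20)

Repeated addition: build up to 3Q.
2Q: tangent at (21, 13): λ = (3·21² + 13)/(2·13) ≡ 4/26. 26⁻¹ ≡ 10 (mod 37), so λ ≡ 4·10 ≡ 3.
  x = λ² - 21 - 21 = 9 - 42 ≡ 4; y = λ·(21 - 4) - 13 ≡ 1. → (4, 1)
3Q: (4, 1) + (21, 13). λ = (13 - 1)/(21 - 4) ≡ 12/17 mod 37. 17⁻¹ ≡ 24 (mod 37) since 17·24 = 408 ≡ 1, so λ ≡ 29.
  x = λ² - 4 - 21 = 841 - 25 ≡ 2; y = λ·(4 - 2) - 1 ≡ 20. → (2, 20)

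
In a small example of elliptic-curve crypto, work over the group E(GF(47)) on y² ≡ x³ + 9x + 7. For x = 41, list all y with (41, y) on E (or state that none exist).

x³ + 9x + 7 = 69297 ≡ 19 (mod 47).
19 is a non-residue mod 47; no y exists.

none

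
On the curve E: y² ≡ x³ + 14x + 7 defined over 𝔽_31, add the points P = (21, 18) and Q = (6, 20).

(20, 17)

(21, 18) + (6, 20). λ = (20 - 18)/(6 - 21) ≡ 2/16 mod 31. 16⁻¹ ≡ 2 (mod 31), so λ ≡ 4.
  x = λ² - 21 - 6 = 16 - 27 ≡ 20; y = λ·(21 - 20) - 18 ≡ 17. → (20, 17)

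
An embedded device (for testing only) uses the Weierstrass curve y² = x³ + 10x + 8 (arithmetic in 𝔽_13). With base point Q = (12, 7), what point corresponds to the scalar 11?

Double-and-add on 11 = (1011)₂. Start with Q = (12, 7) for the leading 1-bit.
double: tangent at (12, 7): λ = (3·12² + 10)/(2·7) ≡ 0/1. 1⁻¹ ≡ 1 (mod 13), so λ ≡ 0·1 ≡ 0.
  x = λ² - 12 - 12 = 0 - 24 ≡ 2; y = λ·(12 - 2) - 7 ≡ 6. → (2, 6)
double: tangent at (2, 6): λ = (3·2² + 10)/(2·6) ≡ 9/12. 12⁻¹ ≡ 12 (mod 13) since 12·12 = 144 ≡ 1, so λ ≡ 9·12 ≡ 4.
  x = λ² - 2 - 2 = 16 - 4 ≡ 12; y = λ·(2 - 12) - 6 ≡ 6. → (12, 6)
add Q: (12, 6) + (12, 7): same x and y₁ ≡ -y₂, so the sum is 𝒪.
double: 𝒪 + 𝒪 = 𝒪 (identity).
add Q: 𝒪 + (12, 7) = (12, 7) (identity).

(12, 7)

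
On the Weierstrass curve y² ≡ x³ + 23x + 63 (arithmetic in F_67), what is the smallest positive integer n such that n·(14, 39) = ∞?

2P: tangent at (14, 39): λ = (3·14² + 23)/(2·39) ≡ 8/11. 11⁻¹ ≡ 61 (mod 67) since 11·61 = 671 ≡ 1, so λ ≡ 8·61 ≡ 19.
  x = λ² - 14 - 14 = 361 - 28 ≡ 65; y = λ·(14 - 65) - 39 ≡ 64. → (65, 64)
3P: (65, 64) + (14, 39). λ = (39 - 64)/(14 - 65) ≡ 42/16 mod 67. 16⁻¹ ≡ 21 (mod 67), so λ ≡ 11.
  x = λ² - 65 - 14 = 121 - 79 ≡ 42; y = λ·(65 - 42) - 64 ≡ 55. → (42, 55)
4P: (42, 55) + (14, 39). λ = (39 - 55)/(14 - 42) ≡ 51/39 mod 67. 39⁻¹ ≡ 55 (mod 67), so λ ≡ 58.
  x = λ² - 42 - 14 = 3364 - 56 ≡ 25; y = λ·(42 - 25) - 55 ≡ 60. → (25, 60)
5P: (25, 60) + (14, 39). λ = (39 - 60)/(14 - 25) ≡ 46/56 mod 67. 56⁻¹ ≡ 6 (mod 67), so λ ≡ 8.
  x = λ² - 25 - 14 = 64 - 39 ≡ 25; y = λ·(25 - 25) - 60 ≡ 7. → (25, 7)
6P: (25, 7) + (14, 39). λ = (39 - 7)/(14 - 25) ≡ 32/56 mod 67. 56⁻¹ ≡ 6 (mod 67) since 56·6 = 336 ≡ 1, so λ ≡ 58.
  x = λ² - 25 - 14 = 3364 - 39 ≡ 42; y = λ·(25 - 42) - 7 ≡ 12. → (42, 12)
7P: (42, 12) + (14, 39). λ = (39 - 12)/(14 - 42) ≡ 27/39 mod 67. 39⁻¹ ≡ 55 (mod 67), so λ ≡ 11.
  x = λ² - 42 - 14 = 121 - 56 ≡ 65; y = λ·(42 - 65) - 12 ≡ 3. → (65, 3)
8P: (65, 3) + (14, 39). λ = (39 - 3)/(14 - 65) ≡ 36/16 mod 67. 16⁻¹ ≡ 21 (mod 67) since 16·21 = 336 ≡ 1, so λ ≡ 19.
  x = λ² - 65 - 14 = 361 - 79 ≡ 14; y = λ·(65 - 14) - 3 ≡ 28. → (14, 28)
9P: (14, 28) + (14, 39): same x and y₁ ≡ -y₂, so the sum is ∞.
9P = ∞, so the order is 9.

9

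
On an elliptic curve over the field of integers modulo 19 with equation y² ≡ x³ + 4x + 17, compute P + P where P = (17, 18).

(11, 10)

tangent at (17, 18): λ = (3·17² + 4)/(2·18) ≡ 16/17. 17⁻¹ ≡ 9 (mod 19), so λ ≡ 16·9 ≡ 11.
  x = λ² - 17 - 17 = 121 - 34 ≡ 11; y = λ·(17 - 11) - 18 ≡ 10. → (11, 10)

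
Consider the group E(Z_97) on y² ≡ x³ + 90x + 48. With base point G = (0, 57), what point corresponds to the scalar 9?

Double-and-add on 9 = (1001)₂. Start with G = (0, 57) for the leading 1-bit.
double: tangent at (0, 57): λ = (3·0² + 90)/(2·57) ≡ 90/17. 17⁻¹ ≡ 40 (mod 97), so λ ≡ 90·40 ≡ 11.
  x = λ² - 0 - 0 = 121 - 0 ≡ 24; y = λ·(0 - 24) - 57 ≡ 67. → (24, 67)
double: tangent at (24, 67): λ = (3·24² + 90)/(2·67) ≡ 72/37. 37⁻¹ ≡ 21 (mod 97) since 37·21 = 777 ≡ 1, so λ ≡ 72·21 ≡ 57.
  x = λ² - 24 - 24 = 3249 - 48 ≡ 0; y = λ·(24 - 0) - 67 ≡ 40. → (0, 40)
double: tangent at (0, 40): λ = (3·0² + 90)/(2·40) ≡ 90/80. 80⁻¹ ≡ 57 (mod 97), so λ ≡ 90·57 ≡ 86.
  x = λ² - 0 - 0 = 7396 - 0 ≡ 24; y = λ·(0 - 24) - 40 ≡ 30. → (24, 30)
add G: (24, 30) + (0, 57). λ = (57 - 30)/(0 - 24) ≡ 27/73 mod 97. 73⁻¹ ≡ 4 (mod 97), so λ ≡ 11.
  x = λ² - 24 - 0 = 121 - 24 ≡ 0; y = λ·(24 - 0) - 30 ≡ 40. → (0, 40)

(0, 40)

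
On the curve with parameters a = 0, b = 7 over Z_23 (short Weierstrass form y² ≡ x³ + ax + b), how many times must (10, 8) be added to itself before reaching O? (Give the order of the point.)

2P: tangent at (10, 8): λ = (3·10² + 0)/(2·8) ≡ 1/16. 16⁻¹ ≡ 13 (mod 23), so λ ≡ 1·13 ≡ 13.
  x = λ² - 10 - 10 = 169 - 20 ≡ 11; y = λ·(10 - 11) - 8 ≡ 2. → (11, 2)
3P: (11, 2) + (10, 8). λ = (8 - 2)/(10 - 11) ≡ 6/22 mod 23. 22⁻¹ ≡ 22 (mod 23) since 22·22 = 484 ≡ 1, so λ ≡ 17.
  x = λ² - 11 - 10 = 289 - 21 ≡ 15; y = λ·(11 - 15) - 2 ≡ 22. → (15, 22)
4P: (15, 22) + (10, 8). λ = (8 - 22)/(10 - 15) ≡ 9/18 mod 23. 18⁻¹ ≡ 9 (mod 23) since 18·9 = 162 ≡ 1, so λ ≡ 12.
  x = λ² - 15 - 10 = 144 - 25 ≡ 4; y = λ·(15 - 4) - 22 ≡ 18. → (4, 18)
5P: (4, 18) + (10, 8). λ = (8 - 18)/(10 - 4) ≡ 13/6 mod 23. 6⁻¹ ≡ 4 (mod 23) since 6·4 = 24 ≡ 1, so λ ≡ 6.
  x = λ² - 4 - 10 = 36 - 14 ≡ 22; y = λ·(4 - 22) - 18 ≡ 12. → (22, 12)
6P: (22, 12) + (10, 8). λ = (8 - 12)/(10 - 22) ≡ 19/11 mod 23. 11⁻¹ ≡ 21 (mod 23), so λ ≡ 8.
  x = λ² - 22 - 10 = 64 - 32 ≡ 9; y = λ·(22 - 9) - 12 ≡ 0. → (9, 0)
7P: (9, 0) + (10, 8). λ = (8 - 0)/(10 - 9) ≡ 8/1 mod 23. 1⁻¹ ≡ 1 (mod 23) since 1·1 = 1 ≡ 1, so λ ≡ 8.
  x = λ² - 9 - 10 = 64 - 19 ≡ 22; y = λ·(9 - 22) - 0 ≡ 11. → (22, 11)
8P: (22, 11) + (10, 8). λ = (8 - 11)/(10 - 22) ≡ 20/11 mod 23. 11⁻¹ ≡ 21 (mod 23), so λ ≡ 6.
  x = λ² - 22 - 10 = 36 - 32 ≡ 4; y = λ·(22 - 4) - 11 ≡ 5. → (4, 5)
9P: (4, 5) + (10, 8). λ = (8 - 5)/(10 - 4) ≡ 3/6 mod 23. 6⁻¹ ≡ 4 (mod 23), so λ ≡ 12.
  x = λ² - 4 - 10 = 144 - 14 ≡ 15; y = λ·(4 - 15) - 5 ≡ 1. → (15, 1)
10P: (15, 1) + (10, 8). λ = (8 - 1)/(10 - 15) ≡ 7/18 mod 23. 18⁻¹ ≡ 9 (mod 23), so λ ≡ 17.
  x = λ² - 15 - 10 = 289 - 25 ≡ 11; y = λ·(15 - 11) - 1 ≡ 21. → (11, 21)
11P: (11, 21) + (10, 8). λ = (8 - 21)/(10 - 11) ≡ 10/22 mod 23. 22⁻¹ ≡ 22 (mod 23), so λ ≡ 13.
  x = λ² - 11 - 10 = 169 - 21 ≡ 10; y = λ·(11 - 10) - 21 ≡ 15. → (10, 15)
12P: (10, 15) + (10, 8): same x and y₁ ≡ -y₂, so the sum is O.
12P = O, so the order is 12.

12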